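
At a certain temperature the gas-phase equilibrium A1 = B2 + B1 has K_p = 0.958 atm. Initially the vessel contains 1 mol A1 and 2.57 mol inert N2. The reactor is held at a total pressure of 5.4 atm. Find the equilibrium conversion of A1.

Basis: 1 mol A1 initially; let X = conversion of A1. Extent ξ = X.
Mole table: n_A1 = 1 − X; n_B2 = X; n_B1 = X; n_I = 2.57 (inert).
n_T = Σnᵢ = 3.57 + X.
With p_i = (n_i/n_T)P, K_p = p_B2 p_B1 / (p_A1).
Setting this equal to 0.958 atm and taking the physical root (0 < X < 1) gives X = 0.565.

X = 0.565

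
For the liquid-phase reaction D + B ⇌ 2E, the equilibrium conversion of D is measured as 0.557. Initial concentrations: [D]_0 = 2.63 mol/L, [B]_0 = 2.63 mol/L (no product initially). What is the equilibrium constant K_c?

K_c = 6.32

Let X = conversion of D.
Concentrations: [D] = 2.63 − 2.63X; [B] = 2.63 − 2.63X; [E] = 5.26X.
At X = 0.557: [D] = 1.17, [B] = 1.17, [E] = 2.93.
K_c = [E]^2 / ([D] [B]) = 6.32.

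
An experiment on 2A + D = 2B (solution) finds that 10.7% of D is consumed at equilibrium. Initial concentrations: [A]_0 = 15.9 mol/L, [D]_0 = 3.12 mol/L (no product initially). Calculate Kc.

Let X = conversion of D.
Concentrations: [A] = 15.9 − 6.24X; [D] = 3.12 − 3.12X; [B] = 6.24X.
At X = 0.107: [A] = 15.2, [D] = 2.79, [B] = 0.668.
Kc = [B]^2 / ([A]^2 [D]) = 0.00069 L/mol.

Kc = 0.00069 L/mol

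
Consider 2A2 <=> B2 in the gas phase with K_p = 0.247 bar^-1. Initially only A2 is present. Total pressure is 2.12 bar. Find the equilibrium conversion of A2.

X = 0.432

Take 1 mol A2 as basis and let X be its fractional conversion, so ξ = 0.5X.
At extent ξ: n_A2 = 1 − X; n_B2 = 0.5X.
Total moles n_T = 1 − 0.5X.
y_i = n_i/n_T, p_i = y_i·P. K_p = p_B2 / (p_A2^2).
This yields a degree-2 equation in X; solving on (0,1), X = 0.432.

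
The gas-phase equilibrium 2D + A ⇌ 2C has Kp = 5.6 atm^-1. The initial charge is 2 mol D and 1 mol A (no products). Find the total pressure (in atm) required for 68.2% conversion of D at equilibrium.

P = 5.99 atm

Basis: 2 mol D initially; let X = conversion of D. Extent ξ = X.
Species balance: n_D = 2 − 2X; n_A = 1 − X; n_C = 2X.
n_T = Σnᵢ = 3 − X.
Kp = p_C^2 / (p_D^2 p_A) with p_i = (n_i/n_T)·P.
At X = 0.682: the mole-fraction product g(X) = Π y_i^ν_i = 33.53. Since Kp = g(X)·P^{-1}, P = (g/Kp)^(1/1) = (33.53/5.6)^(1/1) = 5.99 atm.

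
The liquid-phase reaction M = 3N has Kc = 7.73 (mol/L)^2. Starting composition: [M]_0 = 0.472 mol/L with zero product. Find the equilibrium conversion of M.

X = 0.715

Let X = conversion of M; extent ξ = 0.472·X mol/L.
Concentrations: [M] = 0.472 − 0.472X; [N] = 1.42X.
Kc = [N]^3 / ([M]).
Solving Kc = 7.73 for X ∈ (0,1): X = 0.715.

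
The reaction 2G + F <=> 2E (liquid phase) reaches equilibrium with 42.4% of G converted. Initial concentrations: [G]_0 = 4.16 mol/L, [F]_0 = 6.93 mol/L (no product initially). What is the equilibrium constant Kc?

Kc = 0.0896 L/mol

Let X = conversion of G.
Concentrations: [G] = 4.16 − 4.16X; [F] = 6.93 − 2.08X; [E] = 4.16X.
At X = 0.424: [G] = 2.4, [F] = 6.05, [E] = 1.76.
Kc = [E]^2 / ([G]^2 [F]) = 0.0896 L/mol.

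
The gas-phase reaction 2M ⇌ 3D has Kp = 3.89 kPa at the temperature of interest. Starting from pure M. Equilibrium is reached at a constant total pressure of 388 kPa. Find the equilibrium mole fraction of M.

Let X = conversion of M (basis 1 mol M); extent of reaction ξ = 0.5X.
Mole table: n_M = 1 − X; n_D = 1.5X.
n_T = Σnᵢ = 1 + 0.5X.
Mole fractions y_i = n_i/n_T; Kp = p_D^3 / (p_M^2) with p_i = y_i·P.
This yields a degree-3 equation in X; solving on (0,1), X = 0.134.
Then n_M = 0.866, n_T = 1.07, so y_M = 0.812.

y_M = 0.812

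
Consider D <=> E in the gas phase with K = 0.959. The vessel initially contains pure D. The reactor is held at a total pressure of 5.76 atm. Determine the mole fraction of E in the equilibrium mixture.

Basis: 1 mol D initially; let X = conversion of D. Extent ξ = X.
Moles: n_D = 1 − X; n_E = X.
Since Δν = 0, n_T = 1 throughout.
y_i = n_i/n_T, p_i = y_i·P. K = p_E / (p_D).
Equating to 0.959 and solving on 0 < X < 1: X = 0.490.
Then n_E = 0.49, n_T = 1, so y_E = 0.490.

y_E = 0.490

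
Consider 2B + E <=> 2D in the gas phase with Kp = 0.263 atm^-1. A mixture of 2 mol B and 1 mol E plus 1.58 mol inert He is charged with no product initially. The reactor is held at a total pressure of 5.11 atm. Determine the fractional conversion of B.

Basis: 2 mol B initially; let X = conversion of B. Extent ξ = X.
Mole table: n_B = 2 − 2X; n_E = 1 − X; n_D = 2X; n_I = 1.58 (inert).
Total moles n_T = 4.58 − X.
With p_i = (n_i/n_T)P, Kp = p_D^2 / (p_B^2 p_E).
Substituting and setting equal to 0.263 atm^-1 gives a polynomial in X; the root in (0,1) is X = 0.317.

X = 0.317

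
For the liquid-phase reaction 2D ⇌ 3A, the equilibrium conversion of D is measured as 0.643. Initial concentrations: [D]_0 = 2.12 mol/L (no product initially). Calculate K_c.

K_c = 14.9 mol/L

Let X = conversion of D.
Concentrations: [D] = 2.12 − 2.12X; [A] = 3.18X.
At X = 0.643: [D] = 0.757, [A] = 2.04.
K_c = [A]^3 / ([D]^2) = 14.9 mol/L.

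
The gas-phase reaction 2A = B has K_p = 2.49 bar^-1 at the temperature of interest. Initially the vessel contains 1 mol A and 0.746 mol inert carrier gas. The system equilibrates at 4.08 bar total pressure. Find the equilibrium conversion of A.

X = 0.773

Take 1 mol A as basis and let X be its fractional conversion, so ξ = 0.5X.
Mole table: n_A = 1 − X; n_B = 0.5X; n_I = 0.746 (inert).
Summing: n_T = 1.75 − 0.5X.
y_i = n_i/n_T, p_i = y_i·P. K_p = p_B / (p_A^2).
Substituting and setting equal to 2.49 bar^-1 gives a polynomial in X; the root in (0,1) is X = 0.773.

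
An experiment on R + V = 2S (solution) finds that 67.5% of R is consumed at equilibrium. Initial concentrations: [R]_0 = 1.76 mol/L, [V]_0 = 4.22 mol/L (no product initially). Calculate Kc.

Kc = 3.26

Let X = conversion of R.
Concentrations: [R] = 1.76 − 1.76X; [V] = 4.22 − 1.76X; [S] = 3.52X.
At X = 0.675: [R] = 0.572, [V] = 3.03, [S] = 2.38.
Kc = [S]^2 / ([R] [V]) = 3.26.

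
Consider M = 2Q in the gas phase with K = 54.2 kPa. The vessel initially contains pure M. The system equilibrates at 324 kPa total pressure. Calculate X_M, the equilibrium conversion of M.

Basis: 1 mol M initially; let X = conversion of M. Extent ξ = X.
Moles: n_M = 1 − X; n_Q = 2X.
Total moles n_T = 1 + X.
Mole fractions y_i = n_i/n_T; K = p_Q^2 / (p_M) with p_i = y_i·P.
Substituting and setting equal to 54.2 kPa gives a polynomial in X; the root in (0,1) is X = 0.200.

X = 0.200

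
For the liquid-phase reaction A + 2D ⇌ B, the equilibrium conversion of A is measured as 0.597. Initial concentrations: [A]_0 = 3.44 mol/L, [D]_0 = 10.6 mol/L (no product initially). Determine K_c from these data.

Let X = conversion of A.
Concentrations: [A] = 3.44 − 3.44X; [D] = 10.6 − 6.88X; [B] = 3.44X.
At X = 0.597: [A] = 1.39, [D] = 6.49, [B] = 2.05.
K_c = [B] / ([A] [D]^2) = 0.0351 (mol/L)^-2.

K_c = 0.0351 (mol/L)^-2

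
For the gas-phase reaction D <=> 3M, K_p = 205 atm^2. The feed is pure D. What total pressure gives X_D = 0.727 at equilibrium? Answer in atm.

Basis: 1 mol D initially; let X = conversion of D. Extent ξ = X.
Moles: n_D = 1 − X; n_M = 3X.
Total moles n_T = 1 + 2X.
K_p = p_M^3 / (p_D) with p_i = (n_i/n_T)·P.
At X = 0.727: the mole-fraction product g(X) = Π y_i^ν_i = 6.31. Since K_p = g(X)·P^{2}, P = (K_p/g)^(1/2) = (205/6.31)^(1/2) = 5.7 atm.

P = 5.7 atm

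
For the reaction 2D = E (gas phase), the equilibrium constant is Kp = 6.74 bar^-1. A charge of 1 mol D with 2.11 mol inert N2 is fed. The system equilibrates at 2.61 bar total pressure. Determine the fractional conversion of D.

X = 0.758

Take 1 mol D as basis and let X be its fractional conversion, so ξ = 0.5X.
Species balance: n_D = 1 − X; n_E = 0.5X; n_I = 2.11 (inert).
Summing: n_T = 3.11 − 0.5X.
With p_i = (n_i/n_T)P, Kp = p_E / (p_D^2).
Substituting and setting equal to 6.74 bar^-1 gives a polynomial in X; the root in (0,1) is X = 0.758.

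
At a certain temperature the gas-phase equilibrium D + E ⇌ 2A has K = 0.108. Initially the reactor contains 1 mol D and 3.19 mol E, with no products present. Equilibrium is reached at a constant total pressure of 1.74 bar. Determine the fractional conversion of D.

Take 1 mol D as basis and let X be its fractional conversion, so ξ = X.
Moles: n_D = 1 − X; n_E = 3.19 − X; n_A = 2X.
Total moles n_T = 4.19 (Δν = 0, constant).
y_i = n_i/n_T, p_i = y_i·P. K = p_A^2 / (p_D p_E).
Setting this equal to 0.108 and taking the physical root (0 < X < 1) gives X = 0.245.

X = 0.245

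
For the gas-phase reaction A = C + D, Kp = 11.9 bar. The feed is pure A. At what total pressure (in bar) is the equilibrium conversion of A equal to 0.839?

Let X = conversion of A (basis 1 mol A); extent of reaction ξ = X.
Mole table: n_A = 1 − X; n_C = X; n_D = X.
n_T = Σnᵢ = 1 + X.
Kp = p_C p_D / (p_A) with p_i = (n_i/n_T)·P.
At X = 0.839: the mole-fraction product g(X) = Π y_i^ν_i = 2.377. Since Kp = g(X)·P^{1}, P = (Kp/g)^(1/1) = (11.9/2.377)^(1/1) = 5.01 bar.

P = 5.01 bar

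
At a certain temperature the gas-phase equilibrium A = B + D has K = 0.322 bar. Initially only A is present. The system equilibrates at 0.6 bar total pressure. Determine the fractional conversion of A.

X = 0.591

Basis: 1 mol A initially; let X = conversion of A. Extent ξ = X.
At extent ξ: n_A = 1 − X; n_B = X; n_D = X.
n_T = Σnᵢ = 1 + X.
With p_i = (n_i/n_T)P, K = p_B p_D / (p_A).
Substituting and setting equal to 0.322 bar gives a polynomial in X; the root in (0,1) is X = 0.591.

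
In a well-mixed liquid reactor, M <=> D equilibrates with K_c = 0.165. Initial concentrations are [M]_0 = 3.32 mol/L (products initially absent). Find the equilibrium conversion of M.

X = 0.142

Let X = conversion of M; extent ξ = 3.32·X mol/L.
Concentrations: [M] = 3.32 − 3.32X; [D] = 3.32X.
K_c = [D] / ([M]).
Solving K_c = 0.165 for X ∈ (0,1): X = 0.142.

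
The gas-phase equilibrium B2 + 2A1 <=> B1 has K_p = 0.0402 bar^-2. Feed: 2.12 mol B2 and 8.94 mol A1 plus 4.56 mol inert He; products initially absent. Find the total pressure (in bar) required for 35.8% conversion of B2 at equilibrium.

P = 7.08 bar

Let X = conversion of B2 (basis 2.12 mol B2); extent of reaction ξ = 2.12X.
At extent ξ: n_B2 = 2.12 − 2.12X; n_A1 = 8.94 − 4.24X; n_B1 = 2.12X; n_I = 4.56 (inert).
n_T = Σnᵢ = 15.6 − 4.24X.
K_p = p_B1 / (p_B2 p_A1^2) with p_i = (n_i/n_T)·P.
At X = 0.358: the mole-fraction product g(X) = Π y_i^ν_i = 2.013. Since K_p = g(X)·P^{-2}, P = (g/K_p)^(1/2) = (2.013/0.0402)^(1/2) = 7.08 bar.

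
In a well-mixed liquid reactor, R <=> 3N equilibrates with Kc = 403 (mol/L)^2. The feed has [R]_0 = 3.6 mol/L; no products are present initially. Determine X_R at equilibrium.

X = 0.701

Let X = conversion of R; extent ξ = 3.6·X mol/L.
Concentrations: [R] = 3.6 − 3.6X; [N] = 10.8X.
Kc = [N]^3 / ([R]).
This equals 403 at X = 0.701 (the root in 0 < X < 1).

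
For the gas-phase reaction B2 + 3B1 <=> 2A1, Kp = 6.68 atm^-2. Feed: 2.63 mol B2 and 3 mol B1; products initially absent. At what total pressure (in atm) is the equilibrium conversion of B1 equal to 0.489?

Take 3 mol B1 as basis and let X be its fractional conversion, so ξ = X.
Species balance: n_B2 = 2.63 − X; n_B1 = 3 − 3X; n_A1 = 2X.
n_T = Σnᵢ = 5.63 − 2X.
Kp = p_A1^2 / (p_B2 p_B1^3) with p_i = (n_i/n_T)·P.
At X = 0.489: the mole-fraction product g(X) = Π y_i^ν_i = 2.684. Since Kp = g(X)·P^{-2}, P = (g/Kp)^(1/2) = (2.684/6.68)^(1/2) = 0.634 atm.

P = 0.634 atm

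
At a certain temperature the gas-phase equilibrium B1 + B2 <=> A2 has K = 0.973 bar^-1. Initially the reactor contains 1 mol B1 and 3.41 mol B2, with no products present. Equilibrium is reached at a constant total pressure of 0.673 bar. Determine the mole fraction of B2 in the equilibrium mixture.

y_B2 = 0.755

Let X = conversion of B1 (basis 1 mol B1); extent of reaction ξ = X.
Moles: n_B1 = 1 − X; n_B2 = 3.41 − X; n_A2 = X.
Summing: n_T = 4.41 − X.
With p_i = (n_i/n_T)P, K = p_A2 / (p_B1 p_B2).
Setting this equal to 0.973 bar^-1 and taking the physical root (0 < X < 1) gives X = 0.331.
Then n_B2 = 3.08, n_T = 4.08, so y_B2 = 0.755.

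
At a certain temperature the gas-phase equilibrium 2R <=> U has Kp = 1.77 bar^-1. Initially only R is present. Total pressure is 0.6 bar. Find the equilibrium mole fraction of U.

Let X = conversion of R (basis 1 mol R); extent of reaction ξ = 0.5X.
Mole table: n_R = 1 − X; n_U = 0.5X.
n_T = Σnᵢ = 1 − 0.5X.
With p_i = (n_i/n_T)P, Kp = p_U / (p_R^2).
Substituting and setting equal to 1.77 bar^-1 gives a polynomial in X; the root in (0,1) is X = 0.563.
Then n_U = 0.282, n_T = 0.718, so y_U = 0.392.

y_U = 0.392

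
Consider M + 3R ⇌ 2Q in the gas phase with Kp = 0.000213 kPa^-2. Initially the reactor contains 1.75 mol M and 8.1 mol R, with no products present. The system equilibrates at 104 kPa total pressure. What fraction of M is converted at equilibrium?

X = 0.562

Take 1.75 mol M as basis and let X be its fractional conversion, so ξ = 1.75X.
At extent ξ: n_M = 1.75 − 1.75X; n_R = 8.1 − 5.25X; n_Q = 3.5X.
Total moles n_T = 9.85 − 3.5X.
With p_i = (n_i/n_T)P, Kp = p_Q^2 / (p_M p_R^3).
Equating to 0.000213 kPa^-2 and solving on 0 < X < 1: X = 0.562.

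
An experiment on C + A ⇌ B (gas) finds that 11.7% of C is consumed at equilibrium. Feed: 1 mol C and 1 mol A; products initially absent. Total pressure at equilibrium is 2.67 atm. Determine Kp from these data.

Kp = 0.106 atm^-1

Basis: 1 mol C initially; let X = conversion of C. Extent ξ = X.
Mole table: n_C = 1 − X; n_A = 1 − X; n_B = X.
n_T = Σnᵢ = 2 − X.
At X = 0.117: n_C = 0.883, n_A = 0.883, n_B = 0.117, n_T = 1.88.
p_i = (n_i/n_T)·P. Kp = p_B / (p_C p_A) = 0.106 atm^-1.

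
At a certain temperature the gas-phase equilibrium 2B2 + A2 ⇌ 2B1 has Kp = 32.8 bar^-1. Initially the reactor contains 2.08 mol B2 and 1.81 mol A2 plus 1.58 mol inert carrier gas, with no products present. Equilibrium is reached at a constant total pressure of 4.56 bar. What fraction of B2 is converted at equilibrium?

X = 0.846

Let X = conversion of B2 (basis 2.08 mol B2); extent of reaction ξ = 1.04X.
Mole table: n_B2 = 2.08 − 2.08X; n_A2 = 1.81 − 1.04X; n_B1 = 2.08X; n_I = 1.58 (inert).
Summing: n_T = 5.47 − 1.04X.
With p_i = (n_i/n_T)P, Kp = p_B1^2 / (p_B2^2 p_A2).
Setting this equal to 32.8 bar^-1 and taking the physical root (0 < X < 1) gives X = 0.846.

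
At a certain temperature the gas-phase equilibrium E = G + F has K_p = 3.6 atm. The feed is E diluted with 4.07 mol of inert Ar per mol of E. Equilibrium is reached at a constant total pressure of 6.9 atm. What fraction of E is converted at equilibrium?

X = 0.794

Let X = conversion of E (basis 1 mol E); extent of reaction ξ = X.
At extent ξ: n_E = 1 − X; n_G = X; n_F = X; n_I = 4.07 (inert).
Total moles n_T = 5.07 + X.
Mole fractions y_i = n_i/n_T; K_p = p_G p_F / (p_E) with p_i = y_i·P.
Setting this equal to 3.6 atm and taking the physical root (0 < X < 1) gives X = 0.794.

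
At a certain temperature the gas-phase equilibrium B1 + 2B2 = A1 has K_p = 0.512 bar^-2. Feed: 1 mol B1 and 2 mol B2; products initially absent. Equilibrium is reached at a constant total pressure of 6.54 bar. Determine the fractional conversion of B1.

Take 1 mol B1 as basis and let X be its fractional conversion, so ξ = X.
Species balance: n_B1 = 1 − X; n_B2 = 2 − 2X; n_A1 = X.
n_T = Σnᵢ = 3 − 2X.
With p_i = (n_i/n_T)P, K_p = p_A1 / (p_B1 p_B2^2).
Setting this equal to 0.512 bar^-2 and taking the physical root (0 < X < 1) gives X = 0.730.

X = 0.730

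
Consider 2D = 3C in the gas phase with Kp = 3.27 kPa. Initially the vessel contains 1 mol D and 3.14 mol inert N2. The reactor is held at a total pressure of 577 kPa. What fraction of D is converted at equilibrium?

X = 0.170

Basis: 1 mol D initially; let X = conversion of D. Extent ξ = 0.5X.
Species balance: n_D = 1 − X; n_C = 1.5X; n_I = 3.14 (inert).
Summing: n_T = 4.14 + 0.5X.
Mole fractions y_i = n_i/n_T; Kp = p_C^3 / (p_D^2) with p_i = y_i·P.
Equating to 3.27 kPa and solving on 0 < X < 1: X = 0.170.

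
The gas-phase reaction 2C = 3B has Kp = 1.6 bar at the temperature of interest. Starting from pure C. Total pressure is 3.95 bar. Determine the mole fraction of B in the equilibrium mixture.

y_B = 0.479

Take 1 mol C as basis and let X be its fractional conversion, so ξ = 0.5X.
At extent ξ: n_C = 1 − X; n_B = 1.5X.
Total moles n_T = 1 + 0.5X.
With p_i = (n_i/n_T)P, Kp = p_B^3 / (p_C^2).
Equating to 1.6 bar and solving on 0 < X < 1: X = 0.380.
Then n_B = 0.57, n_T = 1.19, so y_B = 0.479.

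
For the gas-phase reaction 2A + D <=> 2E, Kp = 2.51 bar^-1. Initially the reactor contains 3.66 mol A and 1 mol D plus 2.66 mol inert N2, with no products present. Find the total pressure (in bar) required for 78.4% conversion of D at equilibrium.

P = 6.77 bar

Let X = conversion of D (basis 1 mol D); extent of reaction ξ = X.
Moles: n_A = 3.66 − 2X; n_D = 1 − X; n_E = 2X; n_I = 2.66 (inert).
Total moles n_T = 7.32 − X.
Kp = p_E^2 / (p_A^2 p_D) with p_i = (n_i/n_T)·P.
At X = 0.784: the mole-fraction product g(X) = Π y_i^ν_i = 17. Since Kp = g(X)·P^{-1}, P = (g/Kp)^(1/1) = (17/2.51)^(1/1) = 6.77 bar.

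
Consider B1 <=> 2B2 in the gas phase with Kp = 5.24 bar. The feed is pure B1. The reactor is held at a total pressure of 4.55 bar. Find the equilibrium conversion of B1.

X = 0.473

Let X = conversion of B1 (basis 1 mol B1); extent of reaction ξ = X.
Moles: n_B1 = 1 − X; n_B2 = 2X.
n_T = Σnᵢ = 1 + X.
y_i = n_i/n_T, p_i = y_i·P. Kp = p_B2^2 / (p_B1).
Substituting and setting equal to 5.24 bar gives a polynomial in X; the root in (0,1) is X = 0.473.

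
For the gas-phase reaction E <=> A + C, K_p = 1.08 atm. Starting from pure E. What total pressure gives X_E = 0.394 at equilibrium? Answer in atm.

Let X = conversion of E (basis 1 mol E); extent of reaction ξ = X.
Moles: n_E = 1 − X; n_A = X; n_C = X.
n_T = Σnᵢ = 1 + X.
K_p = p_A p_C / (p_E) with p_i = (n_i/n_T)·P.
At X = 0.394: the mole-fraction product g(X) = Π y_i^ν_i = 0.1838. Since K_p = g(X)·P^{1}, P = (K_p/g)^(1/1) = (1.08/0.1838)^(1/1) = 5.88 atm.

P = 5.88 atm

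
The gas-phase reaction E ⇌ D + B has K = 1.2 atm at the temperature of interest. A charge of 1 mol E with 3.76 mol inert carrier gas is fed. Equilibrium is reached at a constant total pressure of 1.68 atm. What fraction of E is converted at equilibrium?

X = 0.828

Let X = conversion of E (basis 1 mol E); extent of reaction ξ = X.
Species balance: n_E = 1 − X; n_D = X; n_B = X; n_I = 3.76 (inert).
Summing: n_T = 4.76 + X.
y_i = n_i/n_T, p_i = y_i·P. K = p_D p_B / (p_E).
Setting this equal to 1.2 atm and taking the physical root (0 < X < 1) gives X = 0.828.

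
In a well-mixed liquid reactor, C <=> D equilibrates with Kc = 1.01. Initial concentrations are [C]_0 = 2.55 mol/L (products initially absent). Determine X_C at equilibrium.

Let X = conversion of C; extent ξ = 2.55·X mol/L.
Concentrations: [C] = 2.55 − 2.55X; [D] = 2.55X.
Kc = [D] / ([C]).
Setting equal to 1.01 and solving for X on (0,1) gives X = 0.502.

X = 0.502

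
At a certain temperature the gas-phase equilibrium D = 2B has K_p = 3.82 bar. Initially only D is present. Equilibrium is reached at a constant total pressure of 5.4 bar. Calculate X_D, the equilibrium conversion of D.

X = 0.388

Let X = conversion of D (basis 1 mol D); extent of reaction ξ = X.
Mole table: n_D = 1 − X; n_B = 2X.
Summing: n_T = 1 + X.
With p_i = (n_i/n_T)P, K_p = p_B^2 / (p_D).
Setting this equal to 3.82 bar and taking the physical root (0 < X < 1) gives X = 0.388.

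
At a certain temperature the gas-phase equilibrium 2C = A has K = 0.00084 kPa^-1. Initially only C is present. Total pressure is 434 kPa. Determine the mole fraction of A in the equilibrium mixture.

y_A = 0.221

Take 1 mol C as basis and let X be its fractional conversion, so ξ = 0.5X.
At extent ξ: n_C = 1 − X; n_A = 0.5X.
n_T = Σnᵢ = 1 − 0.5X.
Mole fractions y_i = n_i/n_T; K = p_A / (p_C^2) with p_i = y_i·P.
Setting this equal to 0.00084 kPa^-1 and taking the physical root (0 < X < 1) gives X = 0.362.
Then n_A = 0.181, n_T = 0.819, so y_A = 0.221.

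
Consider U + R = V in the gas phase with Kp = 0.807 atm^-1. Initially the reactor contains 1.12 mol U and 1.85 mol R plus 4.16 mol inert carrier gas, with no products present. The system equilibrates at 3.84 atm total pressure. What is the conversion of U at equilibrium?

Take 1.12 mol U as basis and let X be its fractional conversion, so ξ = 1.12X.
Species balance: n_U = 1.12 − 1.12X; n_R = 1.85 − 1.12X; n_V = 1.12X; n_I = 4.16 (inert).
Total moles n_T = 7.13 − 1.12X.
With p_i = (n_i/n_T)P, Kp = p_V / (p_U p_R).
Substituting and setting equal to 0.807 atm^-1 gives a polynomial in X; the root in (0,1) is X = 0.395.

X = 0.395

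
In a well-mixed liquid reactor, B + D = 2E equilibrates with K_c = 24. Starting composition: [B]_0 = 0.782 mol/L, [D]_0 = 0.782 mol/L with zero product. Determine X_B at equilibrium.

X = 0.710

Let X = conversion of B; extent ξ = 0.782·X mol/L.
Concentrations: [B] = 0.782 − 0.782X; [D] = 0.782 − 0.782X; [E] = 1.56X.
K_c = [E]^2 / ([B] [D]).
Setting equal to 24 and solving for X on (0,1) gives X = 0.710.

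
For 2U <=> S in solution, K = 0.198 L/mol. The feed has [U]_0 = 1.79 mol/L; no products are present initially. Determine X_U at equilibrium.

X = 0.324

Let X = conversion of U; extent ξ = 1.79X/2 mol/L.
Concentrations: [U] = 1.79 − 1.79X; [S] = 0.895X.
K = [S] / ([U]^2).
This equals 0.198 at X = 0.324 (the root in 0 < X < 1).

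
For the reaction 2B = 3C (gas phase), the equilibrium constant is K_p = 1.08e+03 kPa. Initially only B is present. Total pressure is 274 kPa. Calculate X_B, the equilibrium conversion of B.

Basis: 1 mol B initially; let X = conversion of B. Extent ξ = 0.5X.
Mole table: n_B = 1 − X; n_C = 1.5X.
n_T = Σnᵢ = 1 + 0.5X.
y_i = n_i/n_T, p_i = y_i·P. K_p = p_C^3 / (p_B^2).
This yields a degree-3 equation in X; solving on (0,1), X = 0.612.

X = 0.612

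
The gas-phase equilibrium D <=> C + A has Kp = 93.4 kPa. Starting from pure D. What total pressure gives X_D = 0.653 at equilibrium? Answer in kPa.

Take 1 mol D as basis and let X be its fractional conversion, so ξ = X.
Species balance: n_D = 1 − X; n_C = X; n_A = X.
n_T = Σnᵢ = 1 + X.
Kp = p_C p_A / (p_D) with p_i = (n_i/n_T)·P.
At X = 0.653: the mole-fraction product g(X) = Π y_i^ν_i = 0.7434. Since Kp = g(X)·P^{1}, P = (Kp/g)^(1/1) = (93.4/0.7434)^(1/1) = 126 kPa.

P = 126 kPa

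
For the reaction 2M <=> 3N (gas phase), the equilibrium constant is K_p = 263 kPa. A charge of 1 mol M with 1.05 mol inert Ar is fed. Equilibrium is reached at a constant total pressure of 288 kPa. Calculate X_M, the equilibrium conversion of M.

X = 0.522

Let X = conversion of M (basis 1 mol M); extent of reaction ξ = 0.5X.
At extent ξ: n_M = 1 − X; n_N = 1.5X; n_I = 1.05 (inert).
n_T = Σnᵢ = 2.05 + 0.5X.
Mole fractions y_i = n_i/n_T; K_p = p_N^3 / (p_M^2) with p_i = y_i·P.
This yields a degree-3 equation in X; solving on (0,1), X = 0.522.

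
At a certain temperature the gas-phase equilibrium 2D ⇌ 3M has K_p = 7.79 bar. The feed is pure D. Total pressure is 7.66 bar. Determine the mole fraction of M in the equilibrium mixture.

y_M = 0.572

Let X = conversion of D (basis 1 mol D); extent of reaction ξ = 0.5X.
At extent ξ: n_D = 1 − X; n_M = 1.5X.
Summing: n_T = 1 + 0.5X.
Mole fractions y_i = n_i/n_T; K_p = p_M^3 / (p_D^2) with p_i = y_i·P.
This yields a degree-3 equation in X; solving on (0,1), X = 0.471.
Then n_M = 0.706, n_T = 1.24, so y_M = 0.572.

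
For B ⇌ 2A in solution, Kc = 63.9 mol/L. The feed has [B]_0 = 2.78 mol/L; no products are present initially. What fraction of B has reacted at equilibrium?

Let X = conversion of B; extent ξ = 2.78·X mol/L.
Concentrations: [B] = 2.78 − 2.78X; [A] = 5.56X.
Kc = [A]^2 / ([B]).
Setting equal to 63.9 and solving for X on (0,1) gives X = 0.869.

X = 0.869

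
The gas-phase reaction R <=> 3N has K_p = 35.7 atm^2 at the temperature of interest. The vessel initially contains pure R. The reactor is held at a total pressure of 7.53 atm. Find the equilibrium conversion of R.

Basis: 1 mol R initially; let X = conversion of R. Extent ξ = X.
Mole table: n_R = 1 − X; n_N = 3X.
n_T = Σnᵢ = 1 + 2X.
Mole fractions y_i = n_i/n_T; K_p = p_N^3 / (p_R) with p_i = y_i·P.
Substituting and setting equal to 35.7 atm^2 gives a polynomial in X; the root in (0,1) is X = 0.353.

X = 0.353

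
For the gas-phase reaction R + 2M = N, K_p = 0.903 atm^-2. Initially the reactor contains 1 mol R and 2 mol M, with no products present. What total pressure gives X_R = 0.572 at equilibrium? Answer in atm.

P = 2.64 atm

Take 1 mol R as basis and let X be its fractional conversion, so ξ = X.
At extent ξ: n_R = 1 − X; n_M = 2 − 2X; n_N = X.
Total moles n_T = 3 − 2X.
K_p = p_N / (p_R p_M^2) with p_i = (n_i/n_T)·P.
At X = 0.572: the mole-fraction product g(X) = Π y_i^ν_i = 6.283. Since K_p = g(X)·P^{-2}, P = (g/K_p)^(1/2) = (6.283/0.903)^(1/2) = 2.64 atm.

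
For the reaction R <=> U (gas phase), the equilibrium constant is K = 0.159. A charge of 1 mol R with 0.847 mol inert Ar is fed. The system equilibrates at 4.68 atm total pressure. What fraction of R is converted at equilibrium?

X = 0.137

Take 1 mol R as basis and let X be its fractional conversion, so ξ = X.
At extent ξ: n_R = 1 − X; n_U = X; n_I = 0.847 (inert).
Since Δν = 0, n_T = 1.85 throughout.
y_i = n_i/n_T, p_i = y_i·P. K = p_U / (p_R).
This yields a degree-1 equation in X; solving on (0,1), X = 0.137.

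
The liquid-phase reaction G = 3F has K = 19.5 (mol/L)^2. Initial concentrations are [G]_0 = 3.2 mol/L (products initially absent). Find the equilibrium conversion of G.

X = 0.357

Let X = conversion of G; extent ξ = 3.2·X mol/L.
Concentrations: [G] = 3.2 − 3.2X; [F] = 9.6X.
K = [F]^3 / ([G]).
Solving K = 19.5 for X ∈ (0,1): X = 0.357.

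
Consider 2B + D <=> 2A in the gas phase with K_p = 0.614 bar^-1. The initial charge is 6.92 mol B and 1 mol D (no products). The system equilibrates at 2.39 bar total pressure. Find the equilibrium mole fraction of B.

y_B = 0.766

Basis: 1 mol D initially; let X = conversion of D. Extent ξ = X.
Mole table: n_B = 6.92 − 2X; n_D = 1 − X; n_A = 2X.
Summing: n_T = 7.92 − X.
Mole fractions y_i = n_i/n_T; K_p = p_A^2 / (p_B^2 p_D) with p_i = y_i·P.
Equating to 0.614 bar^-1 and solving on 0 < X < 1: X = 0.692.
Then n_B = 5.54, n_T = 7.23, so y_B = 0.766.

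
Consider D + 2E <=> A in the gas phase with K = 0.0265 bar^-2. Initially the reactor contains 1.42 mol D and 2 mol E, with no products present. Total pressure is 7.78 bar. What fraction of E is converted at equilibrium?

X = 0.371

Take 2 mol E as basis and let X be its fractional conversion, so ξ = X.
Moles: n_D = 1.42 − X; n_E = 2 − 2X; n_A = X.
Total moles n_T = 3.42 − 2X.
Mole fractions y_i = n_i/n_T; K = p_A / (p_D p_E^2) with p_i = y_i·P.
Equating to 0.0265 bar^-2 and solving on 0 < X < 1: X = 0.371.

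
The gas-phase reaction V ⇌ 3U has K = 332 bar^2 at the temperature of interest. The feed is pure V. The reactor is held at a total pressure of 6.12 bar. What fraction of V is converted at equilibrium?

Take 1 mol V as basis and let X be its fractional conversion, so ξ = X.
At extent ξ: n_V = 1 − X; n_U = 3X.
n_T = Σnᵢ = 1 + 2X.
y_i = n_i/n_T, p_i = y_i·P. K = p_U^3 / (p_V).
Setting this equal to 332 bar^2 and taking the physical root (0 < X < 1) gives X = 0.780.

X = 0.780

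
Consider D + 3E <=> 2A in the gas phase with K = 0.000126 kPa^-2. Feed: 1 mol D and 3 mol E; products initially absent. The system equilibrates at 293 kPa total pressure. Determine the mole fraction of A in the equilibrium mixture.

Let X = conversion of D (basis 1 mol D); extent of reaction ξ = X.
Mole table: n_D = 1 − X; n_E = 3 − 3X; n_A = 2X.
Summing: n_T = 4 − 2X.
y_i = n_i/n_T, p_i = y_i·P. K = p_A^2 / (p_D p_E^3).
Equating to 0.000126 kPa^-2 and solving on 0 < X < 1: X = 0.564.
Then n_A = 1.13, n_T = 2.87, so y_A = 0.393.

y_A = 0.393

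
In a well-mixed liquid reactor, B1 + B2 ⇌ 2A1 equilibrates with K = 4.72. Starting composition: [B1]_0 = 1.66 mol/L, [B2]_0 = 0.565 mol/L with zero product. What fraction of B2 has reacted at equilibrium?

Let X = conversion of B2; extent ξ = 0.565·X mol/L.
Concentrations: [B1] = 1.66 − 0.565X; [B2] = 0.565 − 0.565X; [A1] = 1.13X.
K = [A1]^2 / ([B1] [B2]).
Solving K = 4.72 for X ∈ (0,1): X = 0.769.

X = 0.769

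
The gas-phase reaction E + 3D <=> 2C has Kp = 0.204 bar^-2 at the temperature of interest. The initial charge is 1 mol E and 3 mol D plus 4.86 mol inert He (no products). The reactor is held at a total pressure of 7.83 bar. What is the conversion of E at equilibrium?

X = 0.405

Take 1 mol E as basis and let X be its fractional conversion, so ξ = X.
Moles: n_E = 1 − X; n_D = 3 − 3X; n_C = 2X; n_I = 4.86 (inert).
n_T = Σnᵢ = 8.86 − 2X.
y_i = n_i/n_T, p_i = y_i·P. Kp = p_C^2 / (p_E p_D^3).
Setting this equal to 0.204 bar^-2 and taking the physical root (0 < X < 1) gives X = 0.405.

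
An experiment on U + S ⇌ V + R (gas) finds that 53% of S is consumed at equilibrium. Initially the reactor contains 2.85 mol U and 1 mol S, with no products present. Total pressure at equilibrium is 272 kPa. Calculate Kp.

Kp = 0.258

Take 1 mol S as basis and let X be its fractional conversion, so ξ = X.
At extent ξ: n_U = 2.85 − X; n_S = 1 − X; n_V = X; n_R = X.
n_T stays at 3.85 (no change in mole number).
At X = 0.53: n_U = 2.32, n_S = 0.47, n_V = 0.53, n_R = 0.53, n_T = 3.85.
p_i = (n_i/n_T)·P. Kp = p_V p_R / (p_U p_S) = 0.258.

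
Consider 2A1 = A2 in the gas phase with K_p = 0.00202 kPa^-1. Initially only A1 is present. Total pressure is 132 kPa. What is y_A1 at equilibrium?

y_A1 = 0.820

Take 1 mol A1 as basis and let X be its fractional conversion, so ξ = 0.5X.
Mole table: n_A1 = 1 − X; n_A2 = 0.5X.
Total moles n_T = 1 − 0.5X.
Mole fractions y_i = n_i/n_T; K_p = p_A2 / (p_A1^2) with p_i = y_i·P.
This yields a degree-2 equation in X; solving on (0,1), X = 0.304.
Then n_A1 = 0.696, n_T = 0.848, so y_A1 = 0.820.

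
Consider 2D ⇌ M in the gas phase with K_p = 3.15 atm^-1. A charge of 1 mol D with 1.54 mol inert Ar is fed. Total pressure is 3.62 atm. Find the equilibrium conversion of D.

Take 1 mol D as basis and let X be its fractional conversion, so ξ = 0.5X.
Species balance: n_D = 1 − X; n_M = 0.5X; n_I = 1.54 (inert).
Total moles n_T = 2.54 − 0.5X.
With p_i = (n_i/n_T)P, K_p = p_M / (p_D^2).
Setting this equal to 3.15 atm^-1 and taking the physical root (0 < X < 1) gives X = 0.735.

X = 0.735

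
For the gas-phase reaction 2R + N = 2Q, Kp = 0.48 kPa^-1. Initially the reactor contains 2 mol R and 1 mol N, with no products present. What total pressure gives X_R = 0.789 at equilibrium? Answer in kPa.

Take 2 mol R as basis and let X be its fractional conversion, so ξ = X.
Species balance: n_R = 2 − 2X; n_N = 1 − X; n_Q = 2X.
n_T = Σnᵢ = 3 − X.
Kp = p_Q^2 / (p_R^2 p_N) with p_i = (n_i/n_T)·P.
At X = 0.789: the mole-fraction product g(X) = Π y_i^ν_i = 146.5. Since Kp = g(X)·P^{-1}, P = (g/Kp)^(1/1) = (146.5/0.48)^(1/1) = 305 kPa.

P = 305 kPa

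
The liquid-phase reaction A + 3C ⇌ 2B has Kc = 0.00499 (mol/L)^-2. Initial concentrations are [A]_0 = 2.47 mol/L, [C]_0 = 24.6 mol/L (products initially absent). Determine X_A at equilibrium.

Let X = conversion of A; extent ξ = 2.47·X mol/L.
Concentrations: [A] = 2.47 − 2.47X; [C] = 24.6 − 7.41X; [B] = 4.94X.
Kc = [B]^2 / ([A] [C]^3).
Setting equal to 0.00499 and solving for X on (0,1) gives X = 0.803.

X = 0.803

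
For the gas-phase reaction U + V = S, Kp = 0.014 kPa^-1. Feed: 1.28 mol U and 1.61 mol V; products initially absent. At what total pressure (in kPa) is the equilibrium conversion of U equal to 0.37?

P = 89.2 kPa

Let X = conversion of U (basis 1.28 mol U); extent of reaction ξ = 1.28X.
Mole table: n_U = 1.28 − 1.28X; n_V = 1.61 − 1.28X; n_S = 1.28X.
Total moles n_T = 2.89 − 1.28X.
Kp = p_S / (p_U p_V) with p_i = (n_i/n_T)·P.
At X = 0.37: the mole-fraction product g(X) = Π y_i^ν_i = 1.249. Since Kp = g(X)·P^{-1}, P = (g/Kp)^(1/1) = (1.249/0.014)^(1/1) = 89.2 kPa.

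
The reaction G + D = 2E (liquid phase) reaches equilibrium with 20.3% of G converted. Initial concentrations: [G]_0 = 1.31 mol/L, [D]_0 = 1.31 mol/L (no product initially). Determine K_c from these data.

Let X = conversion of G.
Concentrations: [G] = 1.31 − 1.31X; [D] = 1.31 − 1.31X; [E] = 2.62X.
At X = 0.203: [G] = 1.04, [D] = 1.04, [E] = 0.532.
K_c = [E]^2 / ([G] [D]) = 0.259.

K_c = 0.259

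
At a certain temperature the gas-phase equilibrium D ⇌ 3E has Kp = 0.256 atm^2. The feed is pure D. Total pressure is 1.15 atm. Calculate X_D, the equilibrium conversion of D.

Let X = conversion of D (basis 1 mol D); extent of reaction ξ = X.
Species balance: n_D = 1 − X; n_E = 3X.
Total moles n_T = 1 + 2X.
y_i = n_i/n_T, p_i = y_i·P. Kp = p_E^3 / (p_D).
This yields a degree-3 equation in X; solving on (0,1), X = 0.227.

X = 0.227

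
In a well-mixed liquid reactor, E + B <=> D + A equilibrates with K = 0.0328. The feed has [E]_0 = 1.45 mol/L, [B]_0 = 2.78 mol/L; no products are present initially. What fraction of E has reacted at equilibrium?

Let X = conversion of E; extent ξ = 1.45·X mol/L.
Concentrations: [E] = 1.45 − 1.45X; [B] = 2.78 − 1.45X; [D] = 1.45X; [A] = 1.45X.
K = [D] [A] / ([E] [B]).
Solving K = 0.0328 for X ∈ (0,1): X = 0.210.

X = 0.210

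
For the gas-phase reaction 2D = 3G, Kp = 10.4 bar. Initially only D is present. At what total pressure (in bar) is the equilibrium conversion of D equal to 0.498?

P = 7.85 bar

Take 1 mol D as basis and let X be its fractional conversion, so ξ = 0.5X.
At extent ξ: n_D = 1 − X; n_G = 1.5X.
n_T = Σnᵢ = 1 + 0.5X.
Kp = p_G^3 / (p_D^2) with p_i = (n_i/n_T)·P.
At X = 0.498: the mole-fraction product g(X) = Π y_i^ν_i = 1.324. Since Kp = g(X)·P^{1}, P = (Kp/g)^(1/1) = (10.4/1.324)^(1/1) = 7.85 bar.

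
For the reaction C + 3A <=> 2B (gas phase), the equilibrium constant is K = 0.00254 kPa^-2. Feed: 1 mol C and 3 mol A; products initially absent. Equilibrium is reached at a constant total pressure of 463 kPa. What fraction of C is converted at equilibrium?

Basis: 1 mol C initially; let X = conversion of C. Extent ξ = X.
Moles: n_C = 1 − X; n_A = 3 − 3X; n_B = 2X.
n_T = Σnᵢ = 4 − 2X.
Mole fractions y_i = n_i/n_T; K = p_B^2 / (p_C p_A^3) with p_i = y_i·P.
Substituting and setting equal to 0.00254 kPa^-2 gives a polynomial in X; the root in (0,1) is X = 0.821.

X = 0.821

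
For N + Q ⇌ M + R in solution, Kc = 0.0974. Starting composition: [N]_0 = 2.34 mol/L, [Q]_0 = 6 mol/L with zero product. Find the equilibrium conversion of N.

X = 0.368

Let X = conversion of N; extent ξ = 2.34·X mol/L.
Concentrations: [N] = 2.34 − 2.34X; [Q] = 6 − 2.34X; [M] = 2.34X; [R] = 2.34X.
Kc = [M] [R] / ([N] [Q]).
This equals 0.0974 at X = 0.368 (the root in 0 < X < 1).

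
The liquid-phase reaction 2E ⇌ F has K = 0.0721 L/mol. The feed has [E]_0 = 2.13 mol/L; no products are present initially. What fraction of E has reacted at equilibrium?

X = 0.198

Let X = conversion of E; extent ξ = 2.13X/2 mol/L.
Concentrations: [E] = 2.13 − 2.13X; [F] = 1.06X.
K = [F] / ([E]^2).
Setting equal to 0.0721 and solving for X on (0,1) gives X = 0.198.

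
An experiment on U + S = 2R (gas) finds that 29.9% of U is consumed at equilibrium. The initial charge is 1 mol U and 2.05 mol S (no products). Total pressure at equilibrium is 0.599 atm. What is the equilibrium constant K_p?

K_p = 0.291

Basis: 1 mol U initially; let X = conversion of U. Extent ξ = X.
At extent ξ: n_U = 1 − X; n_S = 2.05 − X; n_R = 2X.
Total moles n_T = 3.05 (Δν = 0, constant).
At X = 0.299: n_U = 0.701, n_S = 1.75, n_R = 0.598, n_T = 3.05.
p_i = (n_i/n_T)·P. K_p = p_R^2 / (p_U p_S) = 0.291.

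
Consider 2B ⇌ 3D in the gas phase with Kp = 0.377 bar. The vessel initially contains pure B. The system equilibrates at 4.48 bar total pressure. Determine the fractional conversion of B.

X = 0.251

Let X = conversion of B (basis 1 mol B); extent of reaction ξ = 0.5X.
At extent ξ: n_B = 1 − X; n_D = 1.5X.
Summing: n_T = 1 + 0.5X.
y_i = n_i/n_T, p_i = y_i·P. Kp = p_D^3 / (p_B^2).
This yields a degree-3 equation in X; solving on (0,1), X = 0.251.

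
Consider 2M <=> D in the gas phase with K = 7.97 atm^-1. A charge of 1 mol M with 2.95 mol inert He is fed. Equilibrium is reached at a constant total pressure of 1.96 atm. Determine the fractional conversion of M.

Basis: 1 mol M initially; let X = conversion of M. Extent ξ = 0.5X.
At extent ξ: n_M = 1 − X; n_D = 0.5X; n_I = 2.95 (inert).
n_T = Σnᵢ = 3.95 − 0.5X.
Mole fractions y_i = n_i/n_T; K = p_D / (p_M^2) with p_i = y_i·P.
Equating to 7.97 atm^-1 and solving on 0 < X < 1: X = 0.714.

X = 0.714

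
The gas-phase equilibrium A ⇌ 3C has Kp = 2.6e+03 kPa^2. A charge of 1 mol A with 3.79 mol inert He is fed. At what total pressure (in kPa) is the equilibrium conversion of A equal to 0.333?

Basis: 1 mol A initially; let X = conversion of A. Extent ξ = X.
Mole table: n_A = 1 − X; n_C = 3X; n_I = 3.79 (inert).
Total moles n_T = 4.79 + 2X.
Kp = p_C^3 / (p_A) with p_i = (n_i/n_T)·P.
At X = 0.333: the mole-fraction product g(X) = Π y_i^ν_i = 0.05021. Since Kp = g(X)·P^{2}, P = (Kp/g)^(1/2) = (2.6e+03/0.05021)^(1/2) = 228 kPa.

P = 228 kPa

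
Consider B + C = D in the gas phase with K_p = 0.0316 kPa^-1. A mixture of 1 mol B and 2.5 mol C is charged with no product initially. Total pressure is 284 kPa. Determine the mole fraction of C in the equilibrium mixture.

y_C = 0.623

Basis: 1 mol B initially; let X = conversion of B. Extent ξ = X.
At extent ξ: n_B = 1 − X; n_C = 2.5 − X; n_D = X.
n_T = Σnᵢ = 3.5 − X.
Mole fractions y_i = n_i/n_T; K_p = p_D / (p_B p_C) with p_i = y_i·P.
Substituting and setting equal to 0.0316 kPa^-1 gives a polynomial in X; the root in (0,1) is X = 0.848.
Then n_C = 1.65, n_T = 2.65, so y_C = 0.623.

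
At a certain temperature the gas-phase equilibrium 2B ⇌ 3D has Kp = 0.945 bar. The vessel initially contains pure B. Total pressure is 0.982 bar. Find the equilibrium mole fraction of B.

y_B = 0.434

Basis: 1 mol B initially; let X = conversion of B. Extent ξ = 0.5X.
Species balance: n_B = 1 − X; n_D = 1.5X.
Total moles n_T = 1 + 0.5X.
With p_i = (n_i/n_T)P, Kp = p_D^3 / (p_B^2).
Equating to 0.945 bar and solving on 0 < X < 1: X = 0.465.
Then n_B = 0.535, n_T = 1.23, so y_B = 0.434.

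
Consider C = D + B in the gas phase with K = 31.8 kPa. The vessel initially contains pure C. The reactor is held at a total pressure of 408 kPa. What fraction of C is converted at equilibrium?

X = 0.269

Take 1 mol C as basis and let X be its fractional conversion, so ξ = X.
Species balance: n_C = 1 − X; n_D = X; n_B = X.
Total moles n_T = 1 + X.
With p_i = (n_i/n_T)P, K = p_D p_B / (p_C).
Substituting and setting equal to 31.8 kPa gives a polynomial in X; the root in (0,1) is X = 0.269.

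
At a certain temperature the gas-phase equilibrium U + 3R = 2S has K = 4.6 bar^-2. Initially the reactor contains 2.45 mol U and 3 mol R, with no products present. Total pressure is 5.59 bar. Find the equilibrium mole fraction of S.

Let X = conversion of R (basis 3 mol R); extent of reaction ξ = X.
At extent ξ: n_U = 2.45 − X; n_R = 3 − 3X; n_S = 2X.
Summing: n_T = 5.45 − 2X.
y_i = n_i/n_T, p_i = y_i·P. K = p_S^2 / (p_U p_R^3).
Substituting and setting equal to 4.6 bar^-2 gives a polynomial in X; the root in (0,1) is X = 0.817.
Then n_S = 1.63, n_T = 3.82, so y_S = 0.428.

y_S = 0.428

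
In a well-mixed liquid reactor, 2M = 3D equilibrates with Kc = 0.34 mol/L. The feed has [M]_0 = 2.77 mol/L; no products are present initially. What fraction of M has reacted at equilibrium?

Let X = conversion of M; extent ξ = 2.77X/2 mol/L.
Concentrations: [M] = 2.77 − 2.77X; [D] = 4.16X.
Kc = [D]^3 / ([M]^2).
Setting equal to 0.34 and solving for X on (0,1) gives X = 0.269.

X = 0.269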